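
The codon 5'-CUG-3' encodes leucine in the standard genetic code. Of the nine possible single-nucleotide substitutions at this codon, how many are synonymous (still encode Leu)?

4

Position 1: UUG → 1 synonymous.
Position 2: none → 0 synonymous.
Position 3: CUU, CUC, CUA → 3 synonymous.
Total: 1 + 0 + 3 = 4.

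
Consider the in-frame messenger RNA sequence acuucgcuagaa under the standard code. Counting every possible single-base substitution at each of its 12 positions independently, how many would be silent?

Codon 1 (ACU, Thr): 3 synonymous substitutions.
Codon 2 (UCG, Ser): 3 synonymous substitutions.
Codon 3 (CUA, Leu): 4 synonymous substitutions.
Codon 4 (GAA, Glu): 1 synonymous substitution.
Total: 3 + 3 + 4 + 1 = 11.

11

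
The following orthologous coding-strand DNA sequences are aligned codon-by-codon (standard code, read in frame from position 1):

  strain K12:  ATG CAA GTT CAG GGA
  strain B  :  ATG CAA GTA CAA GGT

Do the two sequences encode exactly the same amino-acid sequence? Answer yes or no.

Codon 1: ATG Met / ATG Met — identical.
Codon 2: CAA Gln / CAA Gln — identical.
Codon 3: GTT Val / GTA Val — synonymous.
Codon 4: CAG Gln / CAA Gln — synonymous.
Codon 5: GGA Gly / GGT Gly — synonymous.
Nonsynonymous differences: 0 → same protein.

yes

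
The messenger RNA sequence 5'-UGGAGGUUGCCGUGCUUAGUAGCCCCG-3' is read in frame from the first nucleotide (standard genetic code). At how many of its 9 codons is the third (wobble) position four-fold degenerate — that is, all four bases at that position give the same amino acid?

Codon 1 UGG (Trp): third position 1-fold.
Codon 2 AGG (Arg): third position 2-fold.
Codon 3 UUG (Leu): third position 2-fold.
Codon 4 CCG (Pro): third position 4-fold.
Codon 5 UGC (Cys): third position 2-fold.
Codon 6 UUA (Leu): third position 2-fold.
Codon 7 GUA (Val): third position 4-fold.
Codon 8 GCC (Ala): third position 4-fold.
Codon 9 CCG (Pro): third position 4-fold.
Four-fold degenerate third positions: 4.

4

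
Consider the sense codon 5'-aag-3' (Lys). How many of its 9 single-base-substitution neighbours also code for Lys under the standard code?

Position 1: none → 0 synonymous.
Position 2: none → 0 synonymous.
Position 3: AAA → 1 synonymous.
Total: 0 + 0 + 1 = 1.

1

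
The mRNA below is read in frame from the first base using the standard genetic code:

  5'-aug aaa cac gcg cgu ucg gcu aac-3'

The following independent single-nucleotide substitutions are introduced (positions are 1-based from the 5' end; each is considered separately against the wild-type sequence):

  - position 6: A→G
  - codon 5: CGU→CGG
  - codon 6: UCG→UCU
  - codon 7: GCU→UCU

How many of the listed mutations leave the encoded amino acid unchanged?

Codon 2: AAA (Lys) → AAG (Lys) — synonymous.
Codon 5: CGU (Arg) → CGG (Arg) — synonymous.
Codon 6: UCG (Ser) → UCU (Ser) — synonymous.
Codon 7: GCU (Ala) → UCU (Ser) — missense.
Synonymous: 3 of 4.

3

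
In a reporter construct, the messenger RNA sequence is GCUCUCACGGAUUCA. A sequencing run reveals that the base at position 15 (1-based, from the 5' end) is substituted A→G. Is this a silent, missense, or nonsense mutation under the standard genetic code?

Position 15 falls in codon 5: UCA → Ser.
After the substitution the codon is UCG → Ser.
Both encode Ser, so the change is synonymous.

silent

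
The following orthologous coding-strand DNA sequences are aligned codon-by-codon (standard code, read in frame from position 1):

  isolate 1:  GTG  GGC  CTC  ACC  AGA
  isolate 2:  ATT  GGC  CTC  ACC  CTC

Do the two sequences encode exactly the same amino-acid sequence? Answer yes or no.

Codon 1: GTG Val / ATT Ile — nonsynonymous.
Codon 2: GGC Gly / GGC Gly — identical.
Codon 3: CTC Leu / CTC Leu — identical.
Codon 4: ACC Thr / ACC Thr — identical.
Codon 5: AGA Arg / CTC Leu — nonsynonymous.
Nonsynonymous differences: 2 → different protein.

no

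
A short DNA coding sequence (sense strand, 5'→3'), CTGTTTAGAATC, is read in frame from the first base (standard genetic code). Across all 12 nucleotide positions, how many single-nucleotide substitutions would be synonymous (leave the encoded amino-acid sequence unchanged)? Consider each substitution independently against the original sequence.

9

Codon 1 (CTG, Leu): 4 synonymous substitutions.
Codon 2 (TTT, Phe): 1 synonymous substitution.
Codon 3 (AGA, Arg): 2 synonymous substitutions.
Codon 4 (ATC, Ile): 2 synonymous substitutions.
Total: 4 + 1 + 2 + 2 = 9.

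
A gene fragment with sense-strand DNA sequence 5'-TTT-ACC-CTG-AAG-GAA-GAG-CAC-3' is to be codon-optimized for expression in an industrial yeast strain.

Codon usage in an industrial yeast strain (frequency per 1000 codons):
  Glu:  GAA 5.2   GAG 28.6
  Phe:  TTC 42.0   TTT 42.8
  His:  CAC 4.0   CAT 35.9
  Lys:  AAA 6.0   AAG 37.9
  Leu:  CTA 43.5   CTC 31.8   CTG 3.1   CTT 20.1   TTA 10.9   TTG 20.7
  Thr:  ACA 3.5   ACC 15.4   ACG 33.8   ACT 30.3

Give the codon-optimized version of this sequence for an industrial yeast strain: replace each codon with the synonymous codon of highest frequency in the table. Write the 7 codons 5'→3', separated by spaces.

TTT ACG CTA AAG GAG GAG CAT

Codon 1 (Phe): best is TTT at 42.8.
Codon 2 (Thr): best is ACG at 33.8.
Codon 3 (Leu): best is CTA at 43.5.
Codon 4 (Lys): best is AAG at 37.9.
Codon 5 (Glu): best is GAG at 28.6.
Codon 6 (Glu): best is GAG at 28.6.
Codon 7 (His): best is CAT at 35.9.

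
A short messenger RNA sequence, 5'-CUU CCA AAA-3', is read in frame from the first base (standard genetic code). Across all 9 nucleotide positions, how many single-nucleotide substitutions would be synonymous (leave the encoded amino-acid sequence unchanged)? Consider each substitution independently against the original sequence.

Codon 1 (CUU, Leu): 3 synonymous substitutions.
Codon 2 (CCA, Pro): 3 synonymous substitutions.
Codon 3 (AAA, Lys): 1 synonymous substitution.
Total: 3 + 3 + 1 = 7.

7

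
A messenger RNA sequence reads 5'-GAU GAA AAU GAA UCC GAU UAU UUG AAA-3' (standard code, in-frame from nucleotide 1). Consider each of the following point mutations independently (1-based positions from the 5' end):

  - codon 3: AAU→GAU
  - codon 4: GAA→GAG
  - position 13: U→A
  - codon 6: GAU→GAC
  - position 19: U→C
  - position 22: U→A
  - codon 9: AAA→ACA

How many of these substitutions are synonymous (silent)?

Codon 3: AAU (Asn) → GAU (Asp) — missense.
Codon 4: GAA (Glu) → GAG (Glu) — synonymous.
Codon 5: UCC (Ser) → ACC (Thr) — missense.
Codon 6: GAU (Asp) → GAC (Asp) — synonymous.
Codon 7: UAU (Tyr) → CAU (His) — missense.
Codon 8: UUG (Leu) → AUG (Met) — missense.
Codon 9: AAA (Lys) → ACA (Thr) — missense.
Synonymous: 2 of 7.

2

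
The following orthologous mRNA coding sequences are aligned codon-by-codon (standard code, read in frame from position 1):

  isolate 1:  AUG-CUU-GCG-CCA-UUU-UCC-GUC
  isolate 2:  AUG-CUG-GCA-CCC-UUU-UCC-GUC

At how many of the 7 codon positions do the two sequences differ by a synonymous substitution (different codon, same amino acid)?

3

Codon 1: AUG Met / AUG Met — identical.
Codon 2: CUU Leu / CUG Leu — synonymous.
Codon 3: GCG Ala / GCA Ala — synonymous.
Codon 4: CCA Pro / CCC Pro — synonymous.
Codon 5: UUU Phe / UUU Phe — identical.
Codon 6: UCC Ser / UCC Ser — identical.
Codon 7: GUC Val / GUC Val — identical.
Synonymous differences: 3.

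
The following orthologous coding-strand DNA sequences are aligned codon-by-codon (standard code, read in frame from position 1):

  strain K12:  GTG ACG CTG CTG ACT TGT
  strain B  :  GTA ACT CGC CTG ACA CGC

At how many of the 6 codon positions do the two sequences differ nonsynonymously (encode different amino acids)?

2

Codon 1: GTG Val / GTA Val — synonymous.
Codon 2: ACG Thr / ACT Thr — synonymous.
Codon 3: CTG Leu / CGC Arg — nonsynonymous.
Codon 4: CTG Leu / CTG Leu — identical.
Codon 5: ACT Thr / ACA Thr — synonymous.
Codon 6: TGT Cys / CGC Arg — nonsynonymous.
Nonsynonymous differences: 2.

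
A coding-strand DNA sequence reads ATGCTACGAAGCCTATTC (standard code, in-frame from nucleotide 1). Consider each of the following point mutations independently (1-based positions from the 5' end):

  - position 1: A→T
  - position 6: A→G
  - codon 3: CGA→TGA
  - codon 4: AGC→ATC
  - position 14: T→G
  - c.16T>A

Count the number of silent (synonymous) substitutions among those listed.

Codon 1: ATG (Met) → TTG (Leu) — missense.
Codon 2: CTA (Leu) → CTG (Leu) — synonymous.
Codon 3: CGA (Arg) → TGA (Stop) — nonsense.
Codon 4: AGC (Ser) → ATC (Ile) — missense.
Codon 5: CTA (Leu) → CGA (Arg) — missense.
Codon 6: TTC (Phe) → ATC (Ile) — missense.
Synonymous: 1 of 6.

1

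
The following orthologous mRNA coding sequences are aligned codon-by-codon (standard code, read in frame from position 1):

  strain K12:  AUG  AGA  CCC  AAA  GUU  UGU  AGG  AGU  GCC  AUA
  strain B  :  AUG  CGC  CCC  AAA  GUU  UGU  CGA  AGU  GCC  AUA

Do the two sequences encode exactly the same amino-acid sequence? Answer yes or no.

yes

Codon 1: AUG Met / AUG Met — identical.
Codon 2: AGA Arg / CGC Arg — synonymous.
Codon 3: CCC Pro / CCC Pro — identical.
Codon 4: AAA Lys / AAA Lys — identical.
Codon 5: GUU Val / GUU Val — identical.
Codon 6: UGU Cys / UGU Cys — identical.
Codon 7: AGG Arg / CGA Arg — synonymous.
Codon 8: AGU Ser / AGU Ser — identical.
Codon 9: GCC Ala / GCC Ala — identical.
Codon 10: AUA Ile / AUA Ile — identical.
Nonsynonymous differences: 0 → same protein.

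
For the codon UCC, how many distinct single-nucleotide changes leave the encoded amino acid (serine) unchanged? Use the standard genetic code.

3

Position 1: none → 0 synonymous.
Position 2: none → 0 synonymous.
Position 3: UCU, UCA, UCG → 3 synonymous.
Total: 0 + 0 + 3 = 3.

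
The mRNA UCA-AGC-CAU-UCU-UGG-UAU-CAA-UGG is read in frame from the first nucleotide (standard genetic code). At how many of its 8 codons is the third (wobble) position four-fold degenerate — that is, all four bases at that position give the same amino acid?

2

Codon 1 UCA (Ser): third position 4-fold.
Codon 2 AGC (Ser): third position 2-fold.
Codon 3 CAU (His): third position 2-fold.
Codon 4 UCU (Ser): third position 4-fold.
Codon 5 UGG (Trp): third position 1-fold.
Codon 6 UAU (Tyr): third position 2-fold.
Codon 7 CAA (Gln): third position 2-fold.
Codon 8 UGG (Trp): third position 1-fold.
Four-fold degenerate third positions: 2.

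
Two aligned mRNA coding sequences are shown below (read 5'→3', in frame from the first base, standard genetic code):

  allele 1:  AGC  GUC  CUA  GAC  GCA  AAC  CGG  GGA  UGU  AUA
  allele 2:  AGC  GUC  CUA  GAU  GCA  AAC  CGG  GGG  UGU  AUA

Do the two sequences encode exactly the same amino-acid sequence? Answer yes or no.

yes

Codon 1: AGC Ser / AGC Ser — identical.
Codon 2: GUC Val / GUC Val — identical.
Codon 3: CUA Leu / CUA Leu — identical.
Codon 4: GAC Asp / GAU Asp — synonymous.
Codon 5: GCA Ala / GCA Ala — identical.
Codon 6: AAC Asn / AAC Asn — identical.
Codon 7: CGG Arg / CGG Arg — identical.
Codon 8: GGA Gly / GGG Gly — synonymous.
Codon 9: UGU Cys / UGU Cys — identical.
Codon 10: AUA Ile / AUA Ile — identical.
Nonsynonymous differences: 0 → same protein.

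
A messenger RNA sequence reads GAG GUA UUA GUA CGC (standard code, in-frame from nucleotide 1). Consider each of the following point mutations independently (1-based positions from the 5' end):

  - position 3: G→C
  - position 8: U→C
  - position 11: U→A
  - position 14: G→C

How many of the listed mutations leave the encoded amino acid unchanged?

0

Codon 1: GAG (Glu) → GAC (Asp) — missense.
Codon 3: UUA (Leu) → UCA (Ser) — missense.
Codon 4: GUA (Val) → GAA (Glu) — missense.
Codon 5: CGC (Arg) → CCC (Pro) — missense.
Synonymous: 0 of 4.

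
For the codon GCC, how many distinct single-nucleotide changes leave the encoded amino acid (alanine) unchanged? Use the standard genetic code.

Position 1: none → 0 synonymous.
Position 2: none → 0 synonymous.
Position 3: GCU, GCA, GCG → 3 synonymous.
Total: 0 + 0 + 3 = 3.

3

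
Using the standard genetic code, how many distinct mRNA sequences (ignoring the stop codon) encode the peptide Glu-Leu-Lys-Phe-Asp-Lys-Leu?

Glu: 2 codons.
Leu: 6 codons.
Lys: 2 codons.
Phe: 2 codons.
Asp: 2 codons.
Lys: 2 codons.
Leu: 6 codons.
2 × 6 × 2 × 2 × 2 × 2 × 6 = 1152.

1152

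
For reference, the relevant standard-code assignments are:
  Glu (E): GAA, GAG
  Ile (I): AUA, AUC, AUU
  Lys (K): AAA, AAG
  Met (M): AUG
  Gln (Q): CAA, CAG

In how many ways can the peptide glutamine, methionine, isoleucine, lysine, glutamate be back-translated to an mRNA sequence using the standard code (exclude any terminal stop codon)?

Gln: 2 codons.
Met: 1 codon.
Ile: 3 codons.
Lys: 2 codons.
Glu: 2 codons.
2 × 1 × 3 × 2 × 2 = 24.

24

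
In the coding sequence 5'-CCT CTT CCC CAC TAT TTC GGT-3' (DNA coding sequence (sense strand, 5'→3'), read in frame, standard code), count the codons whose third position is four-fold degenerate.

Codon 1 CCT (Pro): third position 4-fold.
Codon 2 CTT (Leu): third position 4-fold.
Codon 3 CCC (Pro): third position 4-fold.
Codon 4 CAC (His): third position 2-fold.
Codon 5 TAT (Tyr): third position 2-fold.
Codon 6 TTC (Phe): third position 2-fold.
Codon 7 GGT (Gly): third position 4-fold.
Four-fold degenerate third positions: 4.

4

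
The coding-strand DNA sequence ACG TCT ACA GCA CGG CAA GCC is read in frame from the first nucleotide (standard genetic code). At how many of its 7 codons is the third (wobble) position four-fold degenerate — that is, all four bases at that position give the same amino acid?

6

Codon 1 ACG (Thr): third position 4-fold.
Codon 2 TCT (Ser): third position 4-fold.
Codon 3 ACA (Thr): third position 4-fold.
Codon 4 GCA (Ala): third position 4-fold.
Codon 5 CGG (Arg): third position 4-fold.
Codon 6 CAA (Gln): third position 2-fold.
Codon 7 GCC (Ala): third position 4-fold.
Four-fold degenerate third positions: 6.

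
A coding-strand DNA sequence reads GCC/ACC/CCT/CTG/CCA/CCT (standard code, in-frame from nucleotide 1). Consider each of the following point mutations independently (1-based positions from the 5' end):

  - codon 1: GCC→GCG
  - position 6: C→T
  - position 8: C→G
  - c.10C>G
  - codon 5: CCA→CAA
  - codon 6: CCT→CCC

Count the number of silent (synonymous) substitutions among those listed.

Codon 1: GCC (Ala) → GCG (Ala) — synonymous.
Codon 2: ACC (Thr) → ACT (Thr) — synonymous.
Codon 3: CCT (Pro) → CGT (Arg) — missense.
Codon 4: CTG (Leu) → GTG (Val) — missense.
Codon 5: CCA (Pro) → CAA (Gln) — missense.
Codon 6: CCT (Pro) → CCC (Pro) — synonymous.
Synonymous: 3 of 6.

3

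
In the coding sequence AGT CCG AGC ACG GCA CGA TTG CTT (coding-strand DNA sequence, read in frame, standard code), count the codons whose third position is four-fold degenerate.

Codon 1 AGT (Ser): third position 2-fold.
Codon 2 CCG (Pro): third position 4-fold.
Codon 3 AGC (Ser): third position 2-fold.
Codon 4 ACG (Thr): third position 4-fold.
Codon 5 GCA (Ala): third position 4-fold.
Codon 6 CGA (Arg): third position 4-fold.
Codon 7 TTG (Leu): third position 2-fold.
Codon 8 CTT (Leu): third position 4-fold.
Four-fold degenerate third positions: 5.

5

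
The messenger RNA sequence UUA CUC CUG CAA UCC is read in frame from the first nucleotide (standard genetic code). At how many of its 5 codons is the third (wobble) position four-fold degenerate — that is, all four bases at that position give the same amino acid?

3

Codon 1 UUA (Leu): third position 2-fold.
Codon 2 CUC (Leu): third position 4-fold.
Codon 3 CUG (Leu): third position 4-fold.
Codon 4 CAA (Gln): third position 2-fold.
Codon 5 UCC (Ser): third position 4-fold.
Four-fold degenerate third positions: 3.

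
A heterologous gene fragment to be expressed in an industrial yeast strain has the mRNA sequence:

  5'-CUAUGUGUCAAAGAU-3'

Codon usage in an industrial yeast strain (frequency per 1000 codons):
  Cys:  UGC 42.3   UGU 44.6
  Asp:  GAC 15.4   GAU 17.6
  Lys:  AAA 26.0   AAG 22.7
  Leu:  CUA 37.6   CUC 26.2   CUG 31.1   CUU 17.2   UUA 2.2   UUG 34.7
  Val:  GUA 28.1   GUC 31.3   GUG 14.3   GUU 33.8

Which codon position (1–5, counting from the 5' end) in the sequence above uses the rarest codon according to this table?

Codon 1 CUA (Leu): 37.6 per 1000.
Codon 2 UGU (Cys): 44.6 per 1000.
Codon 3 GUC (Val): 31.3 per 1000.
Codon 4 AAA (Lys): 26.0 per 1000.
Codon 5 GAU (Asp): 17.6 per 1000.
Lowest frequency is 17.6 at codon 5.

5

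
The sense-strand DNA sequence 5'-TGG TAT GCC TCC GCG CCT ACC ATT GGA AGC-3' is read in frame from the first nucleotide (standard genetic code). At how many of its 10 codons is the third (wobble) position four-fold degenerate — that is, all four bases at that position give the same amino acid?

Codon 1 TGG (Trp): third position 1-fold.
Codon 2 TAT (Tyr): third position 2-fold.
Codon 3 GCC (Ala): third position 4-fold.
Codon 4 TCC (Ser): third position 4-fold.
Codon 5 GCG (Ala): third position 4-fold.
Codon 6 CCT (Pro): third position 4-fold.
Codon 7 ACC (Thr): third position 4-fold.
Codon 8 ATT (Ile): third position 3-fold.
Codon 9 GGA (Gly): third position 4-fold.
Codon 10 AGC (Ser): third position 2-fold.
Four-fold degenerate third positions: 6.

6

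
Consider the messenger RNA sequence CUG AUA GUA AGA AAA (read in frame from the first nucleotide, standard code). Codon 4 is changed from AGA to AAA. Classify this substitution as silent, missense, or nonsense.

missense

Position 11 falls in codon 4: AGA → Arg.
After the substitution the codon is AAA → Lys.
Arg ≠ Lys, so this is a missense mutation.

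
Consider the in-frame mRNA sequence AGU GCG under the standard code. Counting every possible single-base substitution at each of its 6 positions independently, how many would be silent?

4

Codon 1 (AGU, Ser): 1 synonymous substitution.
Codon 2 (GCG, Ala): 3 synonymous substitutions.
Total: 1 + 3 = 4.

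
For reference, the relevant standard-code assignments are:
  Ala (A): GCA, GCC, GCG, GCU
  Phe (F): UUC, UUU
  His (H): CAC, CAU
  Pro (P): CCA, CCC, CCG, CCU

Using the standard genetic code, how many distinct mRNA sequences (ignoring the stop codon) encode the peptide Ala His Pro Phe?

64

Ala: 4 codons.
His: 2 codons.
Pro: 4 codons.
Phe: 2 codons.
4 × 2 × 4 × 2 = 64.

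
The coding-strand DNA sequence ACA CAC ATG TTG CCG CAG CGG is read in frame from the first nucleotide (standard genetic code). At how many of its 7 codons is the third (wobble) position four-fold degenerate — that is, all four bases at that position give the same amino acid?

Codon 1 ACA (Thr): third position 4-fold.
Codon 2 CAC (His): third position 2-fold.
Codon 3 ATG (Met): third position 1-fold.
Codon 4 TTG (Leu): third position 2-fold.
Codon 5 CCG (Pro): third position 4-fold.
Codon 6 CAG (Gln): third position 2-fold.
Codon 7 CGG (Arg): third position 4-fold.
Four-fold degenerate third positions: 3.

3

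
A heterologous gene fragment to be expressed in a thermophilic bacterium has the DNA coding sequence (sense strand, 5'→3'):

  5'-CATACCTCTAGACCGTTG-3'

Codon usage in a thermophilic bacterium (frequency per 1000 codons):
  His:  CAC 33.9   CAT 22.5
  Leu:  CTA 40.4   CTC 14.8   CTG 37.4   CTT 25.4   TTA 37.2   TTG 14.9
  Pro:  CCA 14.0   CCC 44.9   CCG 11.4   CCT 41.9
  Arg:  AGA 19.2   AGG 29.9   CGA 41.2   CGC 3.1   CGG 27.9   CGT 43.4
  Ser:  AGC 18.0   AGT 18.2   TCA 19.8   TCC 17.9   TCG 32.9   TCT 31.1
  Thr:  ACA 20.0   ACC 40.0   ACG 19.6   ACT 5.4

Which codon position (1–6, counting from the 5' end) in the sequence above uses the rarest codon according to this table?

5

Codon 1 CAT (His): 22.5 per 1000.
Codon 2 ACC (Thr): 40.0 per 1000.
Codon 3 TCT (Ser): 31.1 per 1000.
Codon 4 AGA (Arg): 19.2 per 1000.
Codon 5 CCG (Pro): 11.4 per 1000.
Codon 6 TTG (Leu): 14.9 per 1000.
Lowest frequency is 11.4 at codon 5.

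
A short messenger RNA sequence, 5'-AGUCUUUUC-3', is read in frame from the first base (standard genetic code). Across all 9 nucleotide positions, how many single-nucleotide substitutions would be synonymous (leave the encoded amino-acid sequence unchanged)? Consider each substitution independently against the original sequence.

Codon 1 (AGU, Ser): 1 synonymous substitution.
Codon 2 (CUU, Leu): 3 synonymous substitutions.
Codon 3 (UUC, Phe): 1 synonymous substitution.
Total: 1 + 3 + 1 = 5.

5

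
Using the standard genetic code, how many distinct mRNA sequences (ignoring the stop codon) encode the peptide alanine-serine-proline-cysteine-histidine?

Ala: 4 codons.
Ser: 6 codons.
Pro: 4 codons.
Cys: 2 codons.
His: 2 codons.
4 × 6 × 4 × 2 × 2 = 384.

384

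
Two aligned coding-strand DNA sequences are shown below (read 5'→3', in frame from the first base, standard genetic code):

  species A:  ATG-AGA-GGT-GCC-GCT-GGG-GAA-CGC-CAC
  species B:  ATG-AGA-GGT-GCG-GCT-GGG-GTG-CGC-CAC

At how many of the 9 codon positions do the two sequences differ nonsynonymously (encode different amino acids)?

1

Codon 1: ATG Met / ATG Met — identical.
Codon 2: AGA Arg / AGA Arg — identical.
Codon 3: GGT Gly / GGT Gly — identical.
Codon 4: GCC Ala / GCG Ala — synonymous.
Codon 5: GCT Ala / GCT Ala — identical.
Codon 6: GGG Gly / GGG Gly — identical.
Codon 7: GAA Glu / GTG Val — nonsynonymous.
Codon 8: CGC Arg / CGC Arg — identical.
Codon 9: CAC His / CAC His — identical.
Nonsynonymous differences: 1.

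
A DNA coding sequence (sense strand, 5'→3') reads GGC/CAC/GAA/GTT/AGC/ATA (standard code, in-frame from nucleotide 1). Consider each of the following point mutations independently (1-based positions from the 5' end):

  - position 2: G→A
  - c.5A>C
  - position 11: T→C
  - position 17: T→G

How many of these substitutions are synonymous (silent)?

0

Codon 1: GGC (Gly) → GAC (Asp) — missense.
Codon 2: CAC (His) → CCC (Pro) — missense.
Codon 4: GTT (Val) → GCT (Ala) — missense.
Codon 6: ATA (Ile) → AGA (Arg) — missense.
Synonymous: 0 of 4.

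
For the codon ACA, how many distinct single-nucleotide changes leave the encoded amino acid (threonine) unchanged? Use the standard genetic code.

3

Position 1: none → 0 synonymous.
Position 2: none → 0 synonymous.
Position 3: ACU, ACC, ACG → 3 synonymous.
Total: 0 + 0 + 3 = 3.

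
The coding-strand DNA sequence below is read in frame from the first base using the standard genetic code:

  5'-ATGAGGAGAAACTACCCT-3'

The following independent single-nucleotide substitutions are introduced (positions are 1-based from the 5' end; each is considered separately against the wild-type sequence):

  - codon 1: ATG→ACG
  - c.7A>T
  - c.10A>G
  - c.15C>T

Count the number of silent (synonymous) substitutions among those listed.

Codon 1: ATG (Met) → ACG (Thr) — missense.
Codon 3: AGA (Arg) → TGA (Stop) — nonsense.
Codon 4: AAC (Asn) → GAC (Asp) — missense.
Codon 5: TAC (Tyr) → TAT (Tyr) — synonymous.
Synonymous: 1 of 4.

1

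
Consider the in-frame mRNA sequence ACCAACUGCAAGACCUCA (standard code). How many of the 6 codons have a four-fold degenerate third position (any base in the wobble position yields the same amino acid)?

3

Codon 1 ACC (Thr): third position 4-fold.
Codon 2 AAC (Asn): third position 2-fold.
Codon 3 UGC (Cys): third position 2-fold.
Codon 4 AAG (Lys): third position 2-fold.
Codon 5 ACC (Thr): third position 4-fold.
Codon 6 UCA (Ser): third position 4-fold.
Four-fold degenerate third positions: 3.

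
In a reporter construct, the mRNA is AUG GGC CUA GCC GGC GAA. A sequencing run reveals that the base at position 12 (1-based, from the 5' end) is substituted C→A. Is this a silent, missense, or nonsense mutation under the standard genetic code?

Position 12 falls in codon 4: GCC → Ala.
After the substitution the codon is GCA → Ala.
Both encode Ala, so the change is synonymous.

silent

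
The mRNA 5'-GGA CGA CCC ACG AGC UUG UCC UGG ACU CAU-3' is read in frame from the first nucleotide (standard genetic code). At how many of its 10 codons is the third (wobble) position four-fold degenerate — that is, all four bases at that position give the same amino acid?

Codon 1 GGA (Gly): third position 4-fold.
Codon 2 CGA (Arg): third position 4-fold.
Codon 3 CCC (Pro): third position 4-fold.
Codon 4 ACG (Thr): third position 4-fold.
Codon 5 AGC (Ser): third position 2-fold.
Codon 6 UUG (Leu): third position 2-fold.
Codon 7 UCC (Ser): third position 4-fold.
Codon 8 UGG (Trp): third position 1-fold.
Codon 9 ACU (Thr): third position 4-fold.
Codon 10 CAU (His): third position 2-fold.
Four-fold degenerate third positions: 6.

6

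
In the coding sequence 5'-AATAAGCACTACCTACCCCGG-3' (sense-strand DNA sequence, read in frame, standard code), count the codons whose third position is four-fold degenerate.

3

Codon 1 AAT (Asn): third position 2-fold.
Codon 2 AAG (Lys): third position 2-fold.
Codon 3 CAC (His): third position 2-fold.
Codon 4 TAC (Tyr): third position 2-fold.
Codon 5 CTA (Leu): third position 4-fold.
Codon 6 CCC (Pro): third position 4-fold.
Codon 7 CGG (Arg): third position 4-fold.
Four-fold degenerate third positions: 3.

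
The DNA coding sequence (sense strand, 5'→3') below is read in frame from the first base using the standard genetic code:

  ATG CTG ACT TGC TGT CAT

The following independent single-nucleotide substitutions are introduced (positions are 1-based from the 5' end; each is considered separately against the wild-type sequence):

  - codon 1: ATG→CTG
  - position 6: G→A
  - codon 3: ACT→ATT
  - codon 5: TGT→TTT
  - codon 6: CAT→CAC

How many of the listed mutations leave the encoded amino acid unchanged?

2

Codon 1: ATG (Met) → CTG (Leu) — missense.
Codon 2: CTG (Leu) → CTA (Leu) — synonymous.
Codon 3: ACT (Thr) → ATT (Ile) — missense.
Codon 5: TGT (Cys) → TTT (Phe) — missense.
Codon 6: CAT (His) → CAC (His) — synonymous.
Synonymous: 2 of 5.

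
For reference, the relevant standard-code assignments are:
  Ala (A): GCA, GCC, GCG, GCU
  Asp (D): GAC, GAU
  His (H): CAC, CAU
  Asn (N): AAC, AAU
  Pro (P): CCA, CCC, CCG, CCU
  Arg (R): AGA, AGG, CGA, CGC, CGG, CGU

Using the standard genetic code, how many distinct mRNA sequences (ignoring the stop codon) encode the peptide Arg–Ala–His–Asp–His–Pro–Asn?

Arg: 6 codons.
Ala: 4 codons.
His: 2 codons.
Asp: 2 codons.
His: 2 codons.
Pro: 4 codons.
Asn: 2 codons.
6 × 4 × 2 × 2 × 2 × 4 × 2 = 1536.

1536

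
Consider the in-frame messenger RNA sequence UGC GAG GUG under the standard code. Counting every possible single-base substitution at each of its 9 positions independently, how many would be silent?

5

Codon 1 (UGC, Cys): 1 synonymous substitution.
Codon 2 (GAG, Glu): 1 synonymous substitution.
Codon 3 (GUG, Val): 3 synonymous substitutions.
Total: 1 + 1 + 3 = 5.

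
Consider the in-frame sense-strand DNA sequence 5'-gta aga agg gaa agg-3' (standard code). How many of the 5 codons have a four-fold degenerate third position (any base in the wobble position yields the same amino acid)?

Codon 1 GTA (Val): third position 4-fold.
Codon 2 AGA (Arg): third position 2-fold.
Codon 3 AGG (Arg): third position 2-fold.
Codon 4 GAA (Glu): third position 2-fold.
Codon 5 AGG (Arg): third position 2-fold.
Four-fold degenerate third positions: 1.

1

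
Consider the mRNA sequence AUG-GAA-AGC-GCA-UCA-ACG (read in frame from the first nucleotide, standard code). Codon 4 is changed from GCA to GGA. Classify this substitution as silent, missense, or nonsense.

Position 11 falls in codon 4: GCA → Ala.
After the substitution the codon is GGA → Gly.
Ala ≠ Gly, so this is a missense mutation.

missense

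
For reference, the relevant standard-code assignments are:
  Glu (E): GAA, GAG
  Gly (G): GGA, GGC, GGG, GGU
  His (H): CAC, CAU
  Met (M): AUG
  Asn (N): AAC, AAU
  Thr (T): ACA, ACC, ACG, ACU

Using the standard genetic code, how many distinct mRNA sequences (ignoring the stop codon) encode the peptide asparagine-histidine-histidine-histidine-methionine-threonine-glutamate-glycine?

512

Asn: 2 codons.
His: 2 codons.
His: 2 codons.
His: 2 codons.
Met: 1 codon.
Thr: 4 codons.
Glu: 2 codons.
Gly: 4 codons.
2 × 2 × 2 × 2 × 1 × 4 × 2 × 4 = 512.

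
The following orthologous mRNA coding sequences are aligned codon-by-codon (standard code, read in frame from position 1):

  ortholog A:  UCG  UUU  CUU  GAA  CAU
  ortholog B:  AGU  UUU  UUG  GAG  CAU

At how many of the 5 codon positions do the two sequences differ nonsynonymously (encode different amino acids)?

0

Codon 1: UCG Ser / AGU Ser — synonymous.
Codon 2: UUU Phe / UUU Phe — identical.
Codon 3: CUU Leu / UUG Leu — synonymous.
Codon 4: GAA Glu / GAG Glu — synonymous.
Codon 5: CAU His / CAU His — identical.
Nonsynonymous differences: 0.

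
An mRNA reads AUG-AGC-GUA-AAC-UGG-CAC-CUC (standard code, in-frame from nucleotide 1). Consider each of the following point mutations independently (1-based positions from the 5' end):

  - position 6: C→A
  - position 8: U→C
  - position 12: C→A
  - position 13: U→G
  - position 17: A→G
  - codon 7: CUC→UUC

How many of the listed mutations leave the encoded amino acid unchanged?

0

Codon 2: AGC (Ser) → AGA (Arg) — missense.
Codon 3: GUA (Val) → GCA (Ala) — missense.
Codon 4: AAC (Asn) → AAA (Lys) — missense.
Codon 5: UGG (Trp) → GGG (Gly) — missense.
Codon 6: CAC (His) → CGC (Arg) — missense.
Codon 7: CUC (Leu) → UUC (Phe) — missense.
Synonymous: 0 of 6.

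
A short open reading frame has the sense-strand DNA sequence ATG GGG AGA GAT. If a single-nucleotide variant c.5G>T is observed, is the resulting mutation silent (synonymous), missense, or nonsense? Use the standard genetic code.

missense

Position 5 falls in codon 2: GGG → Gly.
After the substitution the codon is GTG → Val.
Gly ≠ Val, so this is a missense mutation.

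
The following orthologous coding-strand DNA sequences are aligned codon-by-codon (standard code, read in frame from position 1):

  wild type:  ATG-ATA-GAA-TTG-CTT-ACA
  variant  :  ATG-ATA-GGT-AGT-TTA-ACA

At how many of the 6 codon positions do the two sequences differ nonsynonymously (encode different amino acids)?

Codon 1: ATG Met / ATG Met — identical.
Codon 2: ATA Ile / ATA Ile — identical.
Codon 3: GAA Glu / GGT Gly — nonsynonymous.
Codon 4: TTG Leu / AGT Ser — nonsynonymous.
Codon 5: CTT Leu / TTA Leu — synonymous.
Codon 6: ACA Thr / ACA Thr — identical.
Nonsynonymous differences: 2.

2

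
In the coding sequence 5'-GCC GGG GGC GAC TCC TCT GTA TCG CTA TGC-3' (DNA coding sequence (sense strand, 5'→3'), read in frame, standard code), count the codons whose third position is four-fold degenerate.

Codon 1 GCC (Ala): third position 4-fold.
Codon 2 GGG (Gly): third position 4-fold.
Codon 3 GGC (Gly): third position 4-fold.
Codon 4 GAC (Asp): third position 2-fold.
Codon 5 TCC (Ser): third position 4-fold.
Codon 6 TCT (Ser): third position 4-fold.
Codon 7 GTA (Val): third position 4-fold.
Codon 8 TCG (Ser): third position 4-fold.
Codon 9 CTA (Leu): third position 4-fold.
Codon 10 TGC (Cys): third position 2-fold.
Four-fold degenerate third positions: 8.

8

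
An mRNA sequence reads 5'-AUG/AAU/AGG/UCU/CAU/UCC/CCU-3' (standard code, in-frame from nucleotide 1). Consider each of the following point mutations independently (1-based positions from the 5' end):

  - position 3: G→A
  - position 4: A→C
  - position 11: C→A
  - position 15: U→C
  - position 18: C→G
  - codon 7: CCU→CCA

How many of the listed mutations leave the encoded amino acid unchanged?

3

Codon 1: AUG (Met) → AUA (Ile) — missense.
Codon 2: AAU (Asn) → CAU (His) — missense.
Codon 4: UCU (Ser) → UAU (Tyr) — missense.
Codon 5: CAU (His) → CAC (His) — synonymous.
Codon 6: UCC (Ser) → UCG (Ser) — synonymous.
Codon 7: CCU (Pro) → CCA (Pro) — synonymous.
Synonymous: 3 of 6.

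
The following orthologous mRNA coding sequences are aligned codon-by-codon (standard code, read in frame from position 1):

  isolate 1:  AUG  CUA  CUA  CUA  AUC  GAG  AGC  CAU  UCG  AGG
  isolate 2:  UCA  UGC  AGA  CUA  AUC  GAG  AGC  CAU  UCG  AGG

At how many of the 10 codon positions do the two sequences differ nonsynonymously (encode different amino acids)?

3

Codon 1: AUG Met / UCA Ser — nonsynonymous.
Codon 2: CUA Leu / UGC Cys — nonsynonymous.
Codon 3: CUA Leu / AGA Arg — nonsynonymous.
Codon 4: CUA Leu / CUA Leu — identical.
Codon 5: AUC Ile / AUC Ile — identical.
Codon 6: GAG Glu / GAG Glu — identical.
Codon 7: AGC Ser / AGC Ser — identical.
Codon 8: CAU His / CAU His — identical.
Codon 9: UCG Ser / UCG Ser — identical.
Codon 10: AGG Arg / AGG Arg — identical.
Nonsynonymous differences: 3.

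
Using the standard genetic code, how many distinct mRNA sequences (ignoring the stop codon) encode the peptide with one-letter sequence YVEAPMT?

1024

Tyr: 2 codons.
Val: 4 codons.
Glu: 2 codons.
Ala: 4 codons.
Pro: 4 codons.
Met: 1 codon.
Thr: 4 codons.
2 × 4 × 2 × 4 × 4 × 1 × 4 = 1024.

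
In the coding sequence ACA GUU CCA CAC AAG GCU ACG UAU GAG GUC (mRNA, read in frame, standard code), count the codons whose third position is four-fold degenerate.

Codon 1 ACA (Thr): third position 4-fold.
Codon 2 GUU (Val): third position 4-fold.
Codon 3 CCA (Pro): third position 4-fold.
Codon 4 CAC (His): third position 2-fold.
Codon 5 AAG (Lys): third position 2-fold.
Codon 6 GCU (Ala): third position 4-fold.
Codon 7 ACG (Thr): third position 4-fold.
Codon 8 UAU (Tyr): third position 2-fold.
Codon 9 GAG (Glu): third position 2-fold.
Codon 10 GUC (Val): third position 4-fold.
Four-fold degenerate third positions: 6.

6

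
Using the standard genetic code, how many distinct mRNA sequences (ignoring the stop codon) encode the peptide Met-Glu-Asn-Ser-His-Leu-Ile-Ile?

Met: 1 codon.
Glu: 2 codons.
Asn: 2 codons.
Ser: 6 codons.
His: 2 codons.
Leu: 6 codons.
Ile: 3 codons.
Ile: 3 codons.
1 × 2 × 2 × 6 × 2 × 6 × 3 × 3 = 2592.

2592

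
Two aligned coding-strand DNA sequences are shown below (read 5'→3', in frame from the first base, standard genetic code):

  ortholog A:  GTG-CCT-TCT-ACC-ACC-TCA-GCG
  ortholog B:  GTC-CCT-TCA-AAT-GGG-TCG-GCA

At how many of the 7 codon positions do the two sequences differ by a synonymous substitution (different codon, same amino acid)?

4

Codon 1: GTG Val / GTC Val — synonymous.
Codon 2: CCT Pro / CCT Pro — identical.
Codon 3: TCT Ser / TCA Ser — synonymous.
Codon 4: ACC Thr / AAT Asn — nonsynonymous.
Codon 5: ACC Thr / GGG Gly — nonsynonymous.
Codon 6: TCA Ser / TCG Ser — synonymous.
Codon 7: GCG Ala / GCA Ala — synonymous.
Synonymous differences: 4.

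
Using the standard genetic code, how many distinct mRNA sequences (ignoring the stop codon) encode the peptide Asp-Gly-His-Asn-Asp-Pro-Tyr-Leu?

Asp: 2 codons.
Gly: 4 codons.
His: 2 codons.
Asn: 2 codons.
Asp: 2 codons.
Pro: 4 codons.
Tyr: 2 codons.
Leu: 6 codons.
2 × 4 × 2 × 2 × 2 × 4 × 2 × 6 = 3072.

3072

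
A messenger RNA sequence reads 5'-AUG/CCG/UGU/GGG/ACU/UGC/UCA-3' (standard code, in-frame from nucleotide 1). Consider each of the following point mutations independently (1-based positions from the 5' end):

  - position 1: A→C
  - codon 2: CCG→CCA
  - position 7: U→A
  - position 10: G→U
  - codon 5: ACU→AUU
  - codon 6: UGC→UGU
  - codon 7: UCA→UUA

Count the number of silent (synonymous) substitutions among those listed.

Codon 1: AUG (Met) → CUG (Leu) — missense.
Codon 2: CCG (Pro) → CCA (Pro) — synonymous.
Codon 3: UGU (Cys) → AGU (Ser) — missense.
Codon 4: GGG (Gly) → UGG (Trp) — missense.
Codon 5: ACU (Thr) → AUU (Ile) — missense.
Codon 6: UGC (Cys) → UGU (Cys) — synonymous.
Codon 7: UCA (Ser) → UUA (Leu) — missense.
Synonymous: 2 of 7.

2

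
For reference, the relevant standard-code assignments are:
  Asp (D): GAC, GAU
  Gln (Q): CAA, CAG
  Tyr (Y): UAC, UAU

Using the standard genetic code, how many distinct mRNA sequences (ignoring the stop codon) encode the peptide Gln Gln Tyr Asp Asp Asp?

Gln: 2 codons.
Gln: 2 codons.
Tyr: 2 codons.
Asp: 2 codons.
Asp: 2 codons.
Asp: 2 codons.
2 × 2 × 2 × 2 × 2 × 2 = 64.

64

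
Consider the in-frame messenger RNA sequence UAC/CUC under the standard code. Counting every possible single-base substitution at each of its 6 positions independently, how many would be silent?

Codon 1 (UAC, Tyr): 1 synonymous substitution.
Codon 2 (CUC, Leu): 3 synonymous substitutions.
Total: 1 + 3 = 4.

4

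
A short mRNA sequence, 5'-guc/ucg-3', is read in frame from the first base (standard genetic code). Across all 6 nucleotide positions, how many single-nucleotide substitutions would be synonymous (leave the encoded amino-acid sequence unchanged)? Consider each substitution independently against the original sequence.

Codon 1 (GUC, Val): 3 synonymous substitutions.
Codon 2 (UCG, Ser): 3 synonymous substitutions.
Total: 3 + 3 = 6.

6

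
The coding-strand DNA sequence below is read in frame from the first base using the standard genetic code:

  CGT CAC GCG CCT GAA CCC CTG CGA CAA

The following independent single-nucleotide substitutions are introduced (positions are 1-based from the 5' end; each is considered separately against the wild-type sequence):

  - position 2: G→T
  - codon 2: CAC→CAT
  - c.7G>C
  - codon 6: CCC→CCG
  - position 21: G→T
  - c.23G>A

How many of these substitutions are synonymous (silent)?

Codon 1: CGT (Arg) → CTT (Leu) — missense.
Codon 2: CAC (His) → CAT (His) — synonymous.
Codon 3: GCG (Ala) → CCG (Pro) — missense.
Codon 6: CCC (Pro) → CCG (Pro) — synonymous.
Codon 7: CTG (Leu) → CTT (Leu) — synonymous.
Codon 8: CGA (Arg) → CAA (Gln) — missense.
Synonymous: 3 of 6.

3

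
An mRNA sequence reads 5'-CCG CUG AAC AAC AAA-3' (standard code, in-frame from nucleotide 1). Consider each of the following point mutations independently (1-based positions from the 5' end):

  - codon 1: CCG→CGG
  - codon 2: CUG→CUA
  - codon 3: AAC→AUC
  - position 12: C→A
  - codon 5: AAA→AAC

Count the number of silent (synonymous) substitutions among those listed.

1

Codon 1: CCG (Pro) → CGG (Arg) — missense.
Codon 2: CUG (Leu) → CUA (Leu) — synonymous.
Codon 3: AAC (Asn) → AUC (Ile) — missense.
Codon 4: AAC (Asn) → AAA (Lys) — missense.
Codon 5: AAA (Lys) → AAC (Asn) — missense.
Synonymous: 1 of 5.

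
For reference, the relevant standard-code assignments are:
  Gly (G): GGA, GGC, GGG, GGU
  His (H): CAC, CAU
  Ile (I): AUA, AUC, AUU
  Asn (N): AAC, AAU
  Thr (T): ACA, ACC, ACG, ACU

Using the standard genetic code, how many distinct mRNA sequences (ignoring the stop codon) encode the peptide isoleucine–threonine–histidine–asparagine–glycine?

192

Ile: 3 codons.
Thr: 4 codons.
His: 2 codons.
Asn: 2 codons.
Gly: 4 codons.
3 × 4 × 2 × 2 × 4 = 192.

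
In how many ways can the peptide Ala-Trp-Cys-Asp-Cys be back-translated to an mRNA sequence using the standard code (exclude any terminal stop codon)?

Ala: 4 codons.
Trp: 1 codon.
Cys: 2 codons.
Asp: 2 codons.
Cys: 2 codons.
4 × 1 × 2 × 2 × 2 = 32.

32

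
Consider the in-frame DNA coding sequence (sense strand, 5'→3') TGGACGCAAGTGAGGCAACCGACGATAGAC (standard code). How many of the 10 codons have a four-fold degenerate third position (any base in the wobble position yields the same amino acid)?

4

Codon 1 TGG (Trp): third position 1-fold.
Codon 2 ACG (Thr): third position 4-fold.
Codon 3 CAA (Gln): third position 2-fold.
Codon 4 GTG (Val): third position 4-fold.
Codon 5 AGG (Arg): third position 2-fold.
Codon 6 CAA (Gln): third position 2-fold.
Codon 7 CCG (Pro): third position 4-fold.
Codon 8 ACG (Thr): third position 4-fold.
Codon 9 ATA (Ile): third position 3-fold.
Codon 10 GAC (Asp): third position 2-fold.
Four-fold degenerate third positions: 4.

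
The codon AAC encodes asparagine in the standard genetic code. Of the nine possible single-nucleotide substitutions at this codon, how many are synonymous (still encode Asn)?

1

Position 1: none → 0 synonymous.
Position 2: none → 0 synonymous.
Position 3: AAU → 1 synonymous.
Total: 0 + 0 + 1 = 1.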